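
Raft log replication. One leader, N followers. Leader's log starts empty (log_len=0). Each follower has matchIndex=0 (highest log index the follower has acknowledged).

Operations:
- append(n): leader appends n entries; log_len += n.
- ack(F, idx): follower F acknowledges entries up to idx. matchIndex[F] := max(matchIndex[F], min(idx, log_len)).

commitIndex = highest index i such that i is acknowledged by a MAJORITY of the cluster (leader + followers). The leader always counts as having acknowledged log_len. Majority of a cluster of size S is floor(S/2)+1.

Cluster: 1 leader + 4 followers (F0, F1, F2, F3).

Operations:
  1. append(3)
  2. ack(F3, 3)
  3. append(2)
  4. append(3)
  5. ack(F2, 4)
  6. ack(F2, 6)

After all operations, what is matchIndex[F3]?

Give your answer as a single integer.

Op 1: append 3 -> log_len=3
Op 2: F3 acks idx 3 -> match: F0=0 F1=0 F2=0 F3=3; commitIndex=0
Op 3: append 2 -> log_len=5
Op 4: append 3 -> log_len=8
Op 5: F2 acks idx 4 -> match: F0=0 F1=0 F2=4 F3=3; commitIndex=3
Op 6: F2 acks idx 6 -> match: F0=0 F1=0 F2=6 F3=3; commitIndex=3

Answer: 3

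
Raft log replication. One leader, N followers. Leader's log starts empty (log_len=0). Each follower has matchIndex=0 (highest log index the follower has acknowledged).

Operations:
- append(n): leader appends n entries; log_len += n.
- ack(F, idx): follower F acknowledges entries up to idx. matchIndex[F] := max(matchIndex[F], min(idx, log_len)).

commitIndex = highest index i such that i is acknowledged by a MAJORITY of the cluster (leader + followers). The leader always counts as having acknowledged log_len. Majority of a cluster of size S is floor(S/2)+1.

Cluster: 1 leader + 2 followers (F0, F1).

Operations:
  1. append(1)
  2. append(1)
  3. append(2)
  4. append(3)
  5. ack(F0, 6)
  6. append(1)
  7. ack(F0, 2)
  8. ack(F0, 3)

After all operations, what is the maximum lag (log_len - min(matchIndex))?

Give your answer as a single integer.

Op 1: append 1 -> log_len=1
Op 2: append 1 -> log_len=2
Op 3: append 2 -> log_len=4
Op 4: append 3 -> log_len=7
Op 5: F0 acks idx 6 -> match: F0=6 F1=0; commitIndex=6
Op 6: append 1 -> log_len=8
Op 7: F0 acks idx 2 -> match: F0=6 F1=0; commitIndex=6
Op 8: F0 acks idx 3 -> match: F0=6 F1=0; commitIndex=6

Answer: 8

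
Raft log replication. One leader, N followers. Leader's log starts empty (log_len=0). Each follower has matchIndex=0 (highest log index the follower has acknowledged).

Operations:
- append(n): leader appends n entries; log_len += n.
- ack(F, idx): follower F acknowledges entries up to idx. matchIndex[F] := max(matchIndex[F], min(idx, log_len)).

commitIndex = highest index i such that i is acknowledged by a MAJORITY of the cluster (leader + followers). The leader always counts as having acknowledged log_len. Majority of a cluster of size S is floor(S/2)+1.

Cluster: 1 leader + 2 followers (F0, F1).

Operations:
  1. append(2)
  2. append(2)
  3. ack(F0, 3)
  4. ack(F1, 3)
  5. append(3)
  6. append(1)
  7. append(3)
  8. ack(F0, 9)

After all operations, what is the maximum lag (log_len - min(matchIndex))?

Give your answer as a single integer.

Answer: 8

Derivation:
Op 1: append 2 -> log_len=2
Op 2: append 2 -> log_len=4
Op 3: F0 acks idx 3 -> match: F0=3 F1=0; commitIndex=3
Op 4: F1 acks idx 3 -> match: F0=3 F1=3; commitIndex=3
Op 5: append 3 -> log_len=7
Op 6: append 1 -> log_len=8
Op 7: append 3 -> log_len=11
Op 8: F0 acks idx 9 -> match: F0=9 F1=3; commitIndex=9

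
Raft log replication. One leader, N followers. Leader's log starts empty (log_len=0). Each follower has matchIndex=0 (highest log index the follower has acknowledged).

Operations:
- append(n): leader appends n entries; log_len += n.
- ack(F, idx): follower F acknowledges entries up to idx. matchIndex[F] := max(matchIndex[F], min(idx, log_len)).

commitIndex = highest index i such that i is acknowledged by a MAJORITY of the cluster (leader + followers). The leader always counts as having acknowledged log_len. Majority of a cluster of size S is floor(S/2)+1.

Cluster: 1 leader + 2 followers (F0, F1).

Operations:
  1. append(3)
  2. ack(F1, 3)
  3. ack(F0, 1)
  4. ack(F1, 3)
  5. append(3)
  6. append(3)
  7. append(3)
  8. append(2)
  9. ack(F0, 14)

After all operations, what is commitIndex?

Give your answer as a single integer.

Op 1: append 3 -> log_len=3
Op 2: F1 acks idx 3 -> match: F0=0 F1=3; commitIndex=3
Op 3: F0 acks idx 1 -> match: F0=1 F1=3; commitIndex=3
Op 4: F1 acks idx 3 -> match: F0=1 F1=3; commitIndex=3
Op 5: append 3 -> log_len=6
Op 6: append 3 -> log_len=9
Op 7: append 3 -> log_len=12
Op 8: append 2 -> log_len=14
Op 9: F0 acks idx 14 -> match: F0=14 F1=3; commitIndex=14

Answer: 14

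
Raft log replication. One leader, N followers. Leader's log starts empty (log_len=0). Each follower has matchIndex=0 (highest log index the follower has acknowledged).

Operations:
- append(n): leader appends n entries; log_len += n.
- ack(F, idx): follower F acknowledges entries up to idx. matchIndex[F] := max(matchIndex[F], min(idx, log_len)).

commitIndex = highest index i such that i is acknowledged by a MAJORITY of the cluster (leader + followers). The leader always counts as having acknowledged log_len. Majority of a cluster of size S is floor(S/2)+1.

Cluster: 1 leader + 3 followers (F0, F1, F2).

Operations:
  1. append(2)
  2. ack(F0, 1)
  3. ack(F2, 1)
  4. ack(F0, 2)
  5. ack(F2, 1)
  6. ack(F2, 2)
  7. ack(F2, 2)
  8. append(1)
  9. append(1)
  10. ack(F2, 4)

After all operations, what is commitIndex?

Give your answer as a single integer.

Answer: 2

Derivation:
Op 1: append 2 -> log_len=2
Op 2: F0 acks idx 1 -> match: F0=1 F1=0 F2=0; commitIndex=0
Op 3: F2 acks idx 1 -> match: F0=1 F1=0 F2=1; commitIndex=1
Op 4: F0 acks idx 2 -> match: F0=2 F1=0 F2=1; commitIndex=1
Op 5: F2 acks idx 1 -> match: F0=2 F1=0 F2=1; commitIndex=1
Op 6: F2 acks idx 2 -> match: F0=2 F1=0 F2=2; commitIndex=2
Op 7: F2 acks idx 2 -> match: F0=2 F1=0 F2=2; commitIndex=2
Op 8: append 1 -> log_len=3
Op 9: append 1 -> log_len=4
Op 10: F2 acks idx 4 -> match: F0=2 F1=0 F2=4; commitIndex=2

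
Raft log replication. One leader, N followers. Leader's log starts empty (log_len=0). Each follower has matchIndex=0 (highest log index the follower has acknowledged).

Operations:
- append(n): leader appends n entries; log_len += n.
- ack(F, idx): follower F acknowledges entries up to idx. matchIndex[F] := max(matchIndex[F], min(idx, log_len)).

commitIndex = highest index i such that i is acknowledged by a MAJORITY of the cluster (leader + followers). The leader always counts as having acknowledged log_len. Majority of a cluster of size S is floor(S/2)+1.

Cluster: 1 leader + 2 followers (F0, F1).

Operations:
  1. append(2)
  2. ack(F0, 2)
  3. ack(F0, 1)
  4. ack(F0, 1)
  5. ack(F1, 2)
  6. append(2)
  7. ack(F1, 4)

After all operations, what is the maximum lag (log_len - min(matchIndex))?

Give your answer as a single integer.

Op 1: append 2 -> log_len=2
Op 2: F0 acks idx 2 -> match: F0=2 F1=0; commitIndex=2
Op 3: F0 acks idx 1 -> match: F0=2 F1=0; commitIndex=2
Op 4: F0 acks idx 1 -> match: F0=2 F1=0; commitIndex=2
Op 5: F1 acks idx 2 -> match: F0=2 F1=2; commitIndex=2
Op 6: append 2 -> log_len=4
Op 7: F1 acks idx 4 -> match: F0=2 F1=4; commitIndex=4

Answer: 2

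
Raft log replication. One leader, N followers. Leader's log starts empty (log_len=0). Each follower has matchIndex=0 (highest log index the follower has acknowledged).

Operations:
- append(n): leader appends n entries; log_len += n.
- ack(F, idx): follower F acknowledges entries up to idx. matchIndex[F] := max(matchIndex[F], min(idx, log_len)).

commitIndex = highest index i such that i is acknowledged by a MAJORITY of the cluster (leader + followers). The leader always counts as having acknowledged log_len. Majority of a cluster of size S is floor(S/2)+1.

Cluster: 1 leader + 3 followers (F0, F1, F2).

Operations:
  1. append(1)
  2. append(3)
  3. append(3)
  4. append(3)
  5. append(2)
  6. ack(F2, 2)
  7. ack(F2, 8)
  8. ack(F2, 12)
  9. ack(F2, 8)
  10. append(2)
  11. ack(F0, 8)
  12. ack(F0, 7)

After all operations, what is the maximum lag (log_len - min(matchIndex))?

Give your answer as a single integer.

Op 1: append 1 -> log_len=1
Op 2: append 3 -> log_len=4
Op 3: append 3 -> log_len=7
Op 4: append 3 -> log_len=10
Op 5: append 2 -> log_len=12
Op 6: F2 acks idx 2 -> match: F0=0 F1=0 F2=2; commitIndex=0
Op 7: F2 acks idx 8 -> match: F0=0 F1=0 F2=8; commitIndex=0
Op 8: F2 acks idx 12 -> match: F0=0 F1=0 F2=12; commitIndex=0
Op 9: F2 acks idx 8 -> match: F0=0 F1=0 F2=12; commitIndex=0
Op 10: append 2 -> log_len=14
Op 11: F0 acks idx 8 -> match: F0=8 F1=0 F2=12; commitIndex=8
Op 12: F0 acks idx 7 -> match: F0=8 F1=0 F2=12; commitIndex=8

Answer: 14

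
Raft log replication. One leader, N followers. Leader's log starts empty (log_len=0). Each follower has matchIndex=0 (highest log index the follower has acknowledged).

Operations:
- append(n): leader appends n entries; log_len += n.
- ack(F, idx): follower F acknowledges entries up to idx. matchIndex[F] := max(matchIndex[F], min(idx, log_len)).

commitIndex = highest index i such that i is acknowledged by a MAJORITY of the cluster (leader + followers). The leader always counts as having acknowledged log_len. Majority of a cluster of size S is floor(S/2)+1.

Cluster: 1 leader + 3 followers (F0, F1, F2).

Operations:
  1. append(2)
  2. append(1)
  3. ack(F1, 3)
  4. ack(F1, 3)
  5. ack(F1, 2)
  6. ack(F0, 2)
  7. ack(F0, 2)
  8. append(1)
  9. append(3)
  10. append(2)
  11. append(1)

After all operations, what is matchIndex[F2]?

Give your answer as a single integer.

Op 1: append 2 -> log_len=2
Op 2: append 1 -> log_len=3
Op 3: F1 acks idx 3 -> match: F0=0 F1=3 F2=0; commitIndex=0
Op 4: F1 acks idx 3 -> match: F0=0 F1=3 F2=0; commitIndex=0
Op 5: F1 acks idx 2 -> match: F0=0 F1=3 F2=0; commitIndex=0
Op 6: F0 acks idx 2 -> match: F0=2 F1=3 F2=0; commitIndex=2
Op 7: F0 acks idx 2 -> match: F0=2 F1=3 F2=0; commitIndex=2
Op 8: append 1 -> log_len=4
Op 9: append 3 -> log_len=7
Op 10: append 2 -> log_len=9
Op 11: append 1 -> log_len=10

Answer: 0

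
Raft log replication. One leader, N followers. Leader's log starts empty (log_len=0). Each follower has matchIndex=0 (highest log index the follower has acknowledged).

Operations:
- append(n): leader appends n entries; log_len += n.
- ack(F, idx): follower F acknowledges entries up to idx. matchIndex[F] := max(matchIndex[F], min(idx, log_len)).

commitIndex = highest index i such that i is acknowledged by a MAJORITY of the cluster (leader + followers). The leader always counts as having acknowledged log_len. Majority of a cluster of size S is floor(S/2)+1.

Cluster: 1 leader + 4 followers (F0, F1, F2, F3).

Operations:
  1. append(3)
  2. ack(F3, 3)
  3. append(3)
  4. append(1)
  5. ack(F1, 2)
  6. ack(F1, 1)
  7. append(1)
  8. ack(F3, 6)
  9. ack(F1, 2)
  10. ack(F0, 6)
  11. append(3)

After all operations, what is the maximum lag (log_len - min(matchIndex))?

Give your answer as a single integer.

Op 1: append 3 -> log_len=3
Op 2: F3 acks idx 3 -> match: F0=0 F1=0 F2=0 F3=3; commitIndex=0
Op 3: append 3 -> log_len=6
Op 4: append 1 -> log_len=7
Op 5: F1 acks idx 2 -> match: F0=0 F1=2 F2=0 F3=3; commitIndex=2
Op 6: F1 acks idx 1 -> match: F0=0 F1=2 F2=0 F3=3; commitIndex=2
Op 7: append 1 -> log_len=8
Op 8: F3 acks idx 6 -> match: F0=0 F1=2 F2=0 F3=6; commitIndex=2
Op 9: F1 acks idx 2 -> match: F0=0 F1=2 F2=0 F3=6; commitIndex=2
Op 10: F0 acks idx 6 -> match: F0=6 F1=2 F2=0 F3=6; commitIndex=6
Op 11: append 3 -> log_len=11

Answer: 11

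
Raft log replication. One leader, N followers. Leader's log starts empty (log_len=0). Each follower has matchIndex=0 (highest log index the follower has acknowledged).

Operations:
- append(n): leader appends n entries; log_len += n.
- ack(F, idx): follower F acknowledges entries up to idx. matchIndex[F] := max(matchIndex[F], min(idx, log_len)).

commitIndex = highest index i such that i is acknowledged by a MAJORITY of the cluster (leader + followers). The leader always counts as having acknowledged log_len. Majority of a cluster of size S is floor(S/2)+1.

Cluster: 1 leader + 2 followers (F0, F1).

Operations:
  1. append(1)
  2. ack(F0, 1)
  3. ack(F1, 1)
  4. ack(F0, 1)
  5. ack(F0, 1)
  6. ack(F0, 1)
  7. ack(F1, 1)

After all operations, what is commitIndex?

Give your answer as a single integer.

Answer: 1

Derivation:
Op 1: append 1 -> log_len=1
Op 2: F0 acks idx 1 -> match: F0=1 F1=0; commitIndex=1
Op 3: F1 acks idx 1 -> match: F0=1 F1=1; commitIndex=1
Op 4: F0 acks idx 1 -> match: F0=1 F1=1; commitIndex=1
Op 5: F0 acks idx 1 -> match: F0=1 F1=1; commitIndex=1
Op 6: F0 acks idx 1 -> match: F0=1 F1=1; commitIndex=1
Op 7: F1 acks idx 1 -> match: F0=1 F1=1; commitIndex=1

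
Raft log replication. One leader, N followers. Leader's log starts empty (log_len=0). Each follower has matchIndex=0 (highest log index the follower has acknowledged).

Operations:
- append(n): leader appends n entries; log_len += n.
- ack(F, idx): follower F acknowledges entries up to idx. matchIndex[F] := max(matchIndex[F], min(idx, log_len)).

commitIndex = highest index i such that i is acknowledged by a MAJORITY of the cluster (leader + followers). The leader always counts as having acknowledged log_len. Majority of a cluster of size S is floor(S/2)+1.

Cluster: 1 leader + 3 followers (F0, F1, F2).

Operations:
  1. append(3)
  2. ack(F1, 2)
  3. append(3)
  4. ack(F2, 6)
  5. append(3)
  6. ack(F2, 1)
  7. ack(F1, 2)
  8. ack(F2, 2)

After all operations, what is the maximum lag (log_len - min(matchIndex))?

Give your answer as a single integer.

Answer: 9

Derivation:
Op 1: append 3 -> log_len=3
Op 2: F1 acks idx 2 -> match: F0=0 F1=2 F2=0; commitIndex=0
Op 3: append 3 -> log_len=6
Op 4: F2 acks idx 6 -> match: F0=0 F1=2 F2=6; commitIndex=2
Op 5: append 3 -> log_len=9
Op 6: F2 acks idx 1 -> match: F0=0 F1=2 F2=6; commitIndex=2
Op 7: F1 acks idx 2 -> match: F0=0 F1=2 F2=6; commitIndex=2
Op 8: F2 acks idx 2 -> match: F0=0 F1=2 F2=6; commitIndex=2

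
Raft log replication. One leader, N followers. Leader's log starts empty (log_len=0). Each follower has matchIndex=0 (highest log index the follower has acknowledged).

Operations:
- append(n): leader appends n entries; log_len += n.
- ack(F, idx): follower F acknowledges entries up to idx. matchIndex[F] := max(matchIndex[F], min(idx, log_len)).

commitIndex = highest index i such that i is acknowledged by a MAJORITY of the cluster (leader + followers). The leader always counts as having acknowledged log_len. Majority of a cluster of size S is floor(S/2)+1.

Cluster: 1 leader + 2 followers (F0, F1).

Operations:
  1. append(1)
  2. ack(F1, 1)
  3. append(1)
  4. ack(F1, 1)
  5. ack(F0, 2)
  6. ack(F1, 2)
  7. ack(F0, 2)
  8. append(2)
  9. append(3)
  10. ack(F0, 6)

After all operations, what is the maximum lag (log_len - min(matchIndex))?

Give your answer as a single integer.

Op 1: append 1 -> log_len=1
Op 2: F1 acks idx 1 -> match: F0=0 F1=1; commitIndex=1
Op 3: append 1 -> log_len=2
Op 4: F1 acks idx 1 -> match: F0=0 F1=1; commitIndex=1
Op 5: F0 acks idx 2 -> match: F0=2 F1=1; commitIndex=2
Op 6: F1 acks idx 2 -> match: F0=2 F1=2; commitIndex=2
Op 7: F0 acks idx 2 -> match: F0=2 F1=2; commitIndex=2
Op 8: append 2 -> log_len=4
Op 9: append 3 -> log_len=7
Op 10: F0 acks idx 6 -> match: F0=6 F1=2; commitIndex=6

Answer: 5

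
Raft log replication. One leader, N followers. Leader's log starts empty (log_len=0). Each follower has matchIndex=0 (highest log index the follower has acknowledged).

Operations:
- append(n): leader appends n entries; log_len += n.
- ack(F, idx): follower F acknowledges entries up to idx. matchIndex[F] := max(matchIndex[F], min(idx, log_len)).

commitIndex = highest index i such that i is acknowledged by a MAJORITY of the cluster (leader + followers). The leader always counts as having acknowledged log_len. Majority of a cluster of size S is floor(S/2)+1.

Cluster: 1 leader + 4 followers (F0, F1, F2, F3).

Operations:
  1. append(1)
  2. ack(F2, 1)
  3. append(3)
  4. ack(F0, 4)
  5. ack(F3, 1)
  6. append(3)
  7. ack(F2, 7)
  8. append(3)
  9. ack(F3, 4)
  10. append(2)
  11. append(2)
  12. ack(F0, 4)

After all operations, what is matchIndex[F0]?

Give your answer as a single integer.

Answer: 4

Derivation:
Op 1: append 1 -> log_len=1
Op 2: F2 acks idx 1 -> match: F0=0 F1=0 F2=1 F3=0; commitIndex=0
Op 3: append 3 -> log_len=4
Op 4: F0 acks idx 4 -> match: F0=4 F1=0 F2=1 F3=0; commitIndex=1
Op 5: F3 acks idx 1 -> match: F0=4 F1=0 F2=1 F3=1; commitIndex=1
Op 6: append 3 -> log_len=7
Op 7: F2 acks idx 7 -> match: F0=4 F1=0 F2=7 F3=1; commitIndex=4
Op 8: append 3 -> log_len=10
Op 9: F3 acks idx 4 -> match: F0=4 F1=0 F2=7 F3=4; commitIndex=4
Op 10: append 2 -> log_len=12
Op 11: append 2 -> log_len=14
Op 12: F0 acks idx 4 -> match: F0=4 F1=0 F2=7 F3=4; commitIndex=4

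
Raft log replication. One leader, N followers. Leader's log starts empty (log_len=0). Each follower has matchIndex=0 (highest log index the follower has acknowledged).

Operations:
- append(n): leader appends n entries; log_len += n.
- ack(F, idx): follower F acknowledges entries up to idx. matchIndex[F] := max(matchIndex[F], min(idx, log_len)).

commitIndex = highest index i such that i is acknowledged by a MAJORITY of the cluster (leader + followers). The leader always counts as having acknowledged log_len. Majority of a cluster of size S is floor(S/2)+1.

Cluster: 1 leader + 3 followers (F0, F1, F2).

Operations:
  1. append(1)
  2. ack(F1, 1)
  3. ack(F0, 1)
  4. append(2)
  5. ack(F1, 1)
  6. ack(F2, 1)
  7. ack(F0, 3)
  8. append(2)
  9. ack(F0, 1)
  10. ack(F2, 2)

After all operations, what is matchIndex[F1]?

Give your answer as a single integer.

Op 1: append 1 -> log_len=1
Op 2: F1 acks idx 1 -> match: F0=0 F1=1 F2=0; commitIndex=0
Op 3: F0 acks idx 1 -> match: F0=1 F1=1 F2=0; commitIndex=1
Op 4: append 2 -> log_len=3
Op 5: F1 acks idx 1 -> match: F0=1 F1=1 F2=0; commitIndex=1
Op 6: F2 acks idx 1 -> match: F0=1 F1=1 F2=1; commitIndex=1
Op 7: F0 acks idx 3 -> match: F0=3 F1=1 F2=1; commitIndex=1
Op 8: append 2 -> log_len=5
Op 9: F0 acks idx 1 -> match: F0=3 F1=1 F2=1; commitIndex=1
Op 10: F2 acks idx 2 -> match: F0=3 F1=1 F2=2; commitIndex=2

Answer: 1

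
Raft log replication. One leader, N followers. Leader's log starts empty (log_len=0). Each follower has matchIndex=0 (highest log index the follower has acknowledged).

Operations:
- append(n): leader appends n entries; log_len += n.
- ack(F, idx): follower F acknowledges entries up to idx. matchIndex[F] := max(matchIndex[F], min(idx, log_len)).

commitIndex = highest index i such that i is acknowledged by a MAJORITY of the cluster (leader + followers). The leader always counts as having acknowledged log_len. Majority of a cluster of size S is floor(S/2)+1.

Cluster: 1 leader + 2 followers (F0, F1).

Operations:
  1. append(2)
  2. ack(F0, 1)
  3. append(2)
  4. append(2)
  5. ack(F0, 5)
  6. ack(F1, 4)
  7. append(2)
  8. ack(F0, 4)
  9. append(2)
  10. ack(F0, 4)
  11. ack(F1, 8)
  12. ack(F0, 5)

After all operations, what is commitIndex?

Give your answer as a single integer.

Op 1: append 2 -> log_len=2
Op 2: F0 acks idx 1 -> match: F0=1 F1=0; commitIndex=1
Op 3: append 2 -> log_len=4
Op 4: append 2 -> log_len=6
Op 5: F0 acks idx 5 -> match: F0=5 F1=0; commitIndex=5
Op 6: F1 acks idx 4 -> match: F0=5 F1=4; commitIndex=5
Op 7: append 2 -> log_len=8
Op 8: F0 acks idx 4 -> match: F0=5 F1=4; commitIndex=5
Op 9: append 2 -> log_len=10
Op 10: F0 acks idx 4 -> match: F0=5 F1=4; commitIndex=5
Op 11: F1 acks idx 8 -> match: F0=5 F1=8; commitIndex=8
Op 12: F0 acks idx 5 -> match: F0=5 F1=8; commitIndex=8

Answer: 8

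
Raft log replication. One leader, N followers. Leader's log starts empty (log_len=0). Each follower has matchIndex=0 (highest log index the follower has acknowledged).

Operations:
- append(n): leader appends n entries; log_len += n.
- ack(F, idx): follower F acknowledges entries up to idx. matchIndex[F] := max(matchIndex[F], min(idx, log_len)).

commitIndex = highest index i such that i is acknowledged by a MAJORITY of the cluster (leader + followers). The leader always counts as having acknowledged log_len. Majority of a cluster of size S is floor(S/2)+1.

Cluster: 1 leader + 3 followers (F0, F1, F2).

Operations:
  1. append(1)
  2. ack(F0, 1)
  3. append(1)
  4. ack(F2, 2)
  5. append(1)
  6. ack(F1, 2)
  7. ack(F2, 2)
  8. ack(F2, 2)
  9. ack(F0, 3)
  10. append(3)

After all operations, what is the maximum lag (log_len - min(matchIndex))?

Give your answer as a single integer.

Answer: 4

Derivation:
Op 1: append 1 -> log_len=1
Op 2: F0 acks idx 1 -> match: F0=1 F1=0 F2=0; commitIndex=0
Op 3: append 1 -> log_len=2
Op 4: F2 acks idx 2 -> match: F0=1 F1=0 F2=2; commitIndex=1
Op 5: append 1 -> log_len=3
Op 6: F1 acks idx 2 -> match: F0=1 F1=2 F2=2; commitIndex=2
Op 7: F2 acks idx 2 -> match: F0=1 F1=2 F2=2; commitIndex=2
Op 8: F2 acks idx 2 -> match: F0=1 F1=2 F2=2; commitIndex=2
Op 9: F0 acks idx 3 -> match: F0=3 F1=2 F2=2; commitIndex=2
Op 10: append 3 -> log_len=6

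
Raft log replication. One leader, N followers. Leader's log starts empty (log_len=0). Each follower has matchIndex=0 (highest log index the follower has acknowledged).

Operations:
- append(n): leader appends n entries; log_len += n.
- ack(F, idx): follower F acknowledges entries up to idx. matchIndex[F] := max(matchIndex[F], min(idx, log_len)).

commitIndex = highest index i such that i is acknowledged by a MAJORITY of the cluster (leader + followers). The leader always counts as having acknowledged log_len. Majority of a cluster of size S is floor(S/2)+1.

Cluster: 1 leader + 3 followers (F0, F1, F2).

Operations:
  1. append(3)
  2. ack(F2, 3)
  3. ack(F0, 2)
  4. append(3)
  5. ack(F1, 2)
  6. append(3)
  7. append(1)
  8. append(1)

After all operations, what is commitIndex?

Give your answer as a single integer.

Answer: 2

Derivation:
Op 1: append 3 -> log_len=3
Op 2: F2 acks idx 3 -> match: F0=0 F1=0 F2=3; commitIndex=0
Op 3: F0 acks idx 2 -> match: F0=2 F1=0 F2=3; commitIndex=2
Op 4: append 3 -> log_len=6
Op 5: F1 acks idx 2 -> match: F0=2 F1=2 F2=3; commitIndex=2
Op 6: append 3 -> log_len=9
Op 7: append 1 -> log_len=10
Op 8: append 1 -> log_len=11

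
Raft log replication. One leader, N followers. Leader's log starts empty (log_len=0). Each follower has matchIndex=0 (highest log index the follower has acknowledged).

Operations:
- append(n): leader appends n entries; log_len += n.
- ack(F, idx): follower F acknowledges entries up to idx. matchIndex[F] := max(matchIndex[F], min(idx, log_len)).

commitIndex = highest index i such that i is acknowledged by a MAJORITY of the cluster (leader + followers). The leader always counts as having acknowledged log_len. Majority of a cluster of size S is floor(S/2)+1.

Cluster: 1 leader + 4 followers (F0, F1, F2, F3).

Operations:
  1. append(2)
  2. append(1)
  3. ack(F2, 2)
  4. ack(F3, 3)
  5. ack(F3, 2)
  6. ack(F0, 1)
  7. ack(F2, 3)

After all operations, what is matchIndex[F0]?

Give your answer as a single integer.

Op 1: append 2 -> log_len=2
Op 2: append 1 -> log_len=3
Op 3: F2 acks idx 2 -> match: F0=0 F1=0 F2=2 F3=0; commitIndex=0
Op 4: F3 acks idx 3 -> match: F0=0 F1=0 F2=2 F3=3; commitIndex=2
Op 5: F3 acks idx 2 -> match: F0=0 F1=0 F2=2 F3=3; commitIndex=2
Op 6: F0 acks idx 1 -> match: F0=1 F1=0 F2=2 F3=3; commitIndex=2
Op 7: F2 acks idx 3 -> match: F0=1 F1=0 F2=3 F3=3; commitIndex=3

Answer: 1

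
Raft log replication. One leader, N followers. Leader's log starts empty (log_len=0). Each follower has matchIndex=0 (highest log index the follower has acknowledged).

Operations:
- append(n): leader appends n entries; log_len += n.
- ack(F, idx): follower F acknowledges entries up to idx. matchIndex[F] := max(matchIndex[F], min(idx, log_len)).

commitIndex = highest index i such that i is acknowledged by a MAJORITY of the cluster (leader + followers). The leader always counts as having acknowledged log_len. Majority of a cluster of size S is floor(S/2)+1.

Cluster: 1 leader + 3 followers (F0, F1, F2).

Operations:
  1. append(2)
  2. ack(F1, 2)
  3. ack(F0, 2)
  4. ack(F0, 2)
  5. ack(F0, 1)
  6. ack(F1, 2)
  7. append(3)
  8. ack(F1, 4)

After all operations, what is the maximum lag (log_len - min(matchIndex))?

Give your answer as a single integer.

Answer: 5

Derivation:
Op 1: append 2 -> log_len=2
Op 2: F1 acks idx 2 -> match: F0=0 F1=2 F2=0; commitIndex=0
Op 3: F0 acks idx 2 -> match: F0=2 F1=2 F2=0; commitIndex=2
Op 4: F0 acks idx 2 -> match: F0=2 F1=2 F2=0; commitIndex=2
Op 5: F0 acks idx 1 -> match: F0=2 F1=2 F2=0; commitIndex=2
Op 6: F1 acks idx 2 -> match: F0=2 F1=2 F2=0; commitIndex=2
Op 7: append 3 -> log_len=5
Op 8: F1 acks idx 4 -> match: F0=2 F1=4 F2=0; commitIndex=2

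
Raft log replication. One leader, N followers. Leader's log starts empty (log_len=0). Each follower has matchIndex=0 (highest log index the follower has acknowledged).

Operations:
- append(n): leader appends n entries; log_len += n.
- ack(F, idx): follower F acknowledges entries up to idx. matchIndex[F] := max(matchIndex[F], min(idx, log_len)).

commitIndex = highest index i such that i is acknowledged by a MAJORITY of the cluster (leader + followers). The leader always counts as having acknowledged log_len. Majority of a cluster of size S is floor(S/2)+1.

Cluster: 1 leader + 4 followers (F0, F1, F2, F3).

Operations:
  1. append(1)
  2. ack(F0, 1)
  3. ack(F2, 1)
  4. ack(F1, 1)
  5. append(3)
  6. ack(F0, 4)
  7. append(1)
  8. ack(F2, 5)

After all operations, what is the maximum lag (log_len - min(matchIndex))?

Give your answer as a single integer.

Op 1: append 1 -> log_len=1
Op 2: F0 acks idx 1 -> match: F0=1 F1=0 F2=0 F3=0; commitIndex=0
Op 3: F2 acks idx 1 -> match: F0=1 F1=0 F2=1 F3=0; commitIndex=1
Op 4: F1 acks idx 1 -> match: F0=1 F1=1 F2=1 F3=0; commitIndex=1
Op 5: append 3 -> log_len=4
Op 6: F0 acks idx 4 -> match: F0=4 F1=1 F2=1 F3=0; commitIndex=1
Op 7: append 1 -> log_len=5
Op 8: F2 acks idx 5 -> match: F0=4 F1=1 F2=5 F3=0; commitIndex=4

Answer: 5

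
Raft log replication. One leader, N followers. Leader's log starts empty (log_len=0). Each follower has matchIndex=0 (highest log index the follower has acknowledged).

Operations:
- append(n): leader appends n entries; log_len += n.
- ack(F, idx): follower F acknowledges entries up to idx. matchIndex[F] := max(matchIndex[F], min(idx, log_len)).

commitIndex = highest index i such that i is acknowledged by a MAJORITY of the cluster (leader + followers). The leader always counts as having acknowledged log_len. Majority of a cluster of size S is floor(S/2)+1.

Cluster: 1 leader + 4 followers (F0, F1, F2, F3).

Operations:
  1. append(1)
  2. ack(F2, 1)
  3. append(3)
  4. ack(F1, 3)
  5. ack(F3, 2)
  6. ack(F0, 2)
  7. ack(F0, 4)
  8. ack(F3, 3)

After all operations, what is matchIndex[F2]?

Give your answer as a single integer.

Op 1: append 1 -> log_len=1
Op 2: F2 acks idx 1 -> match: F0=0 F1=0 F2=1 F3=0; commitIndex=0
Op 3: append 3 -> log_len=4
Op 4: F1 acks idx 3 -> match: F0=0 F1=3 F2=1 F3=0; commitIndex=1
Op 5: F3 acks idx 2 -> match: F0=0 F1=3 F2=1 F3=2; commitIndex=2
Op 6: F0 acks idx 2 -> match: F0=2 F1=3 F2=1 F3=2; commitIndex=2
Op 7: F0 acks idx 4 -> match: F0=4 F1=3 F2=1 F3=2; commitIndex=3
Op 8: F3 acks idx 3 -> match: F0=4 F1=3 F2=1 F3=3; commitIndex=3

Answer: 1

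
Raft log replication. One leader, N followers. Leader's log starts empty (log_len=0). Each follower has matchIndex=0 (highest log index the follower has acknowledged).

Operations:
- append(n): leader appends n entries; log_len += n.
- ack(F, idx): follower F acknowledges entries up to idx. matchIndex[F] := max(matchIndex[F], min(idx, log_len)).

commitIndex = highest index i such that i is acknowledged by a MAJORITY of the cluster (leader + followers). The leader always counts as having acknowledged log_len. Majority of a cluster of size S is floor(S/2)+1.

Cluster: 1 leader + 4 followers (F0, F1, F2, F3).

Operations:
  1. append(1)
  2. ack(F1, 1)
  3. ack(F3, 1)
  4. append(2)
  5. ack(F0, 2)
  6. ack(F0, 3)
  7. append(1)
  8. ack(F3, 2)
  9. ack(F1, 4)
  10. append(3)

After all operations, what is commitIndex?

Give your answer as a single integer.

Answer: 3

Derivation:
Op 1: append 1 -> log_len=1
Op 2: F1 acks idx 1 -> match: F0=0 F1=1 F2=0 F3=0; commitIndex=0
Op 3: F3 acks idx 1 -> match: F0=0 F1=1 F2=0 F3=1; commitIndex=1
Op 4: append 2 -> log_len=3
Op 5: F0 acks idx 2 -> match: F0=2 F1=1 F2=0 F3=1; commitIndex=1
Op 6: F0 acks idx 3 -> match: F0=3 F1=1 F2=0 F3=1; commitIndex=1
Op 7: append 1 -> log_len=4
Op 8: F3 acks idx 2 -> match: F0=3 F1=1 F2=0 F3=2; commitIndex=2
Op 9: F1 acks idx 4 -> match: F0=3 F1=4 F2=0 F3=2; commitIndex=3
Op 10: append 3 -> log_len=7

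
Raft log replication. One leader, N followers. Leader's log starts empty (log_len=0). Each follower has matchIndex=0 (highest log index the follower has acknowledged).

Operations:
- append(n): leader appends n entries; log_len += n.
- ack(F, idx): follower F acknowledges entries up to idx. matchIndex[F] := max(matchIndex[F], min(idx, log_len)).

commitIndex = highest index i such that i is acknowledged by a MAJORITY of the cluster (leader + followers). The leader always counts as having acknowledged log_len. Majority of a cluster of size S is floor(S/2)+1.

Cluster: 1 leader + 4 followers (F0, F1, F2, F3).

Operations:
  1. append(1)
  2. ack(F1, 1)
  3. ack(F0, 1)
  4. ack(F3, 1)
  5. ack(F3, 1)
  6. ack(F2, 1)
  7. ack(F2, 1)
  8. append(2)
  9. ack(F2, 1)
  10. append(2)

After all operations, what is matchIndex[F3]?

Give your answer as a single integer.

Op 1: append 1 -> log_len=1
Op 2: F1 acks idx 1 -> match: F0=0 F1=1 F2=0 F3=0; commitIndex=0
Op 3: F0 acks idx 1 -> match: F0=1 F1=1 F2=0 F3=0; commitIndex=1
Op 4: F3 acks idx 1 -> match: F0=1 F1=1 F2=0 F3=1; commitIndex=1
Op 5: F3 acks idx 1 -> match: F0=1 F1=1 F2=0 F3=1; commitIndex=1
Op 6: F2 acks idx 1 -> match: F0=1 F1=1 F2=1 F3=1; commitIndex=1
Op 7: F2 acks idx 1 -> match: F0=1 F1=1 F2=1 F3=1; commitIndex=1
Op 8: append 2 -> log_len=3
Op 9: F2 acks idx 1 -> match: F0=1 F1=1 F2=1 F3=1; commitIndex=1
Op 10: append 2 -> log_len=5

Answer: 1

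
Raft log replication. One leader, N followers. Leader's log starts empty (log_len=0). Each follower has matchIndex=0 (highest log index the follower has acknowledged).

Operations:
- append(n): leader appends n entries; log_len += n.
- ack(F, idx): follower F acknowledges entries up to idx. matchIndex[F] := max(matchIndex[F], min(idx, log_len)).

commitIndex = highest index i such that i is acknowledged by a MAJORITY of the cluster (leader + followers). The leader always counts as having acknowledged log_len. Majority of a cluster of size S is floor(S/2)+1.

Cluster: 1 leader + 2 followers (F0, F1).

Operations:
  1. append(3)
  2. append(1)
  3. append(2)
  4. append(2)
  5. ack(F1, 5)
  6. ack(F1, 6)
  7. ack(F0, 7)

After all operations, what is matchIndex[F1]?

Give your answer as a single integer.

Op 1: append 3 -> log_len=3
Op 2: append 1 -> log_len=4
Op 3: append 2 -> log_len=6
Op 4: append 2 -> log_len=8
Op 5: F1 acks idx 5 -> match: F0=0 F1=5; commitIndex=5
Op 6: F1 acks idx 6 -> match: F0=0 F1=6; commitIndex=6
Op 7: F0 acks idx 7 -> match: F0=7 F1=6; commitIndex=7

Answer: 6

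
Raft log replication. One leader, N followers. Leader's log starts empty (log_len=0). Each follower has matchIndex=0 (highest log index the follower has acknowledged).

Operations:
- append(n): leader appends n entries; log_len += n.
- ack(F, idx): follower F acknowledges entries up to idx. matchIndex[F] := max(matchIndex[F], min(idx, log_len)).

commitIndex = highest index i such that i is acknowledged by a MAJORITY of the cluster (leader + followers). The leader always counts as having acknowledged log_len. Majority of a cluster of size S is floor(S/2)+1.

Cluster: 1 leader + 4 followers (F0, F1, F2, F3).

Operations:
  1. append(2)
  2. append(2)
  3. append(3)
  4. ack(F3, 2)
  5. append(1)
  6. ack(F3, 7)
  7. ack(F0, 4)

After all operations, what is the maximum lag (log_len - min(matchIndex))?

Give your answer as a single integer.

Op 1: append 2 -> log_len=2
Op 2: append 2 -> log_len=4
Op 3: append 3 -> log_len=7
Op 4: F3 acks idx 2 -> match: F0=0 F1=0 F2=0 F3=2; commitIndex=0
Op 5: append 1 -> log_len=8
Op 6: F3 acks idx 7 -> match: F0=0 F1=0 F2=0 F3=7; commitIndex=0
Op 7: F0 acks idx 4 -> match: F0=4 F1=0 F2=0 F3=7; commitIndex=4

Answer: 8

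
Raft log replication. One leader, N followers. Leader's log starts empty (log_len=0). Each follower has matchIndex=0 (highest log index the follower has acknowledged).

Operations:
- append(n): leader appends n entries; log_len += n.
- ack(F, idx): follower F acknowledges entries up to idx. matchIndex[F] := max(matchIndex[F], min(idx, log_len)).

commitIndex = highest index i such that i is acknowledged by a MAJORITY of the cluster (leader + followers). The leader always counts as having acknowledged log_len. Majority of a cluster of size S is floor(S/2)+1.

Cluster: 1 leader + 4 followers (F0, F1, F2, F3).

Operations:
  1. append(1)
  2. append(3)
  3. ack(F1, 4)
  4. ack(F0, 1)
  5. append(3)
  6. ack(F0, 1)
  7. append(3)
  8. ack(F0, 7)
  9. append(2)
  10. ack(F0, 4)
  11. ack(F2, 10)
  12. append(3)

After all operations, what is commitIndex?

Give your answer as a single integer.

Answer: 7

Derivation:
Op 1: append 1 -> log_len=1
Op 2: append 3 -> log_len=4
Op 3: F1 acks idx 4 -> match: F0=0 F1=4 F2=0 F3=0; commitIndex=0
Op 4: F0 acks idx 1 -> match: F0=1 F1=4 F2=0 F3=0; commitIndex=1
Op 5: append 3 -> log_len=7
Op 6: F0 acks idx 1 -> match: F0=1 F1=4 F2=0 F3=0; commitIndex=1
Op 7: append 3 -> log_len=10
Op 8: F0 acks idx 7 -> match: F0=7 F1=4 F2=0 F3=0; commitIndex=4
Op 9: append 2 -> log_len=12
Op 10: F0 acks idx 4 -> match: F0=7 F1=4 F2=0 F3=0; commitIndex=4
Op 11: F2 acks idx 10 -> match: F0=7 F1=4 F2=10 F3=0; commitIndex=7
Op 12: append 3 -> log_len=15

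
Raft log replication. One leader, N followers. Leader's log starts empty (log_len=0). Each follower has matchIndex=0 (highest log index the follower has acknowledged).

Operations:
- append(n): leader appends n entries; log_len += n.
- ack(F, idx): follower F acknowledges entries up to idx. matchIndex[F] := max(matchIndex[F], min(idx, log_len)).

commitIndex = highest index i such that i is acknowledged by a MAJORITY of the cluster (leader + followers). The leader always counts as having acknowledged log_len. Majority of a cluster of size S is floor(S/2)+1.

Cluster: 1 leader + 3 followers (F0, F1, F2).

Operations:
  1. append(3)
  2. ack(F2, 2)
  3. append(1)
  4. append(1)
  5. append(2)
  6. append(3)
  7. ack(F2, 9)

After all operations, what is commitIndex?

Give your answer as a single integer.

Answer: 0

Derivation:
Op 1: append 3 -> log_len=3
Op 2: F2 acks idx 2 -> match: F0=0 F1=0 F2=2; commitIndex=0
Op 3: append 1 -> log_len=4
Op 4: append 1 -> log_len=5
Op 5: append 2 -> log_len=7
Op 6: append 3 -> log_len=10
Op 7: F2 acks idx 9 -> match: F0=0 F1=0 F2=9; commitIndex=0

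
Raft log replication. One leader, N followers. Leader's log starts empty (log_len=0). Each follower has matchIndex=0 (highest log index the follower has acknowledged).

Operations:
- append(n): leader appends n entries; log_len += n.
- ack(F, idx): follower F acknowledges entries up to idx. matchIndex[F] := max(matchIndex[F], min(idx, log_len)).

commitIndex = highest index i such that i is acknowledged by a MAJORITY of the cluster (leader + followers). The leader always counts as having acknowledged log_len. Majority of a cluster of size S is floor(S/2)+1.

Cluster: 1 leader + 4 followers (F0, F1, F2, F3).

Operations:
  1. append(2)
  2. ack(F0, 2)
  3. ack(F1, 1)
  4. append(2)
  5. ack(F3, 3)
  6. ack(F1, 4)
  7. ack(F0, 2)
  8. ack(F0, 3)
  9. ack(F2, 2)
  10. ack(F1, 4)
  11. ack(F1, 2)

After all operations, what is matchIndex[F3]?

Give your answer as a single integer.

Op 1: append 2 -> log_len=2
Op 2: F0 acks idx 2 -> match: F0=2 F1=0 F2=0 F3=0; commitIndex=0
Op 3: F1 acks idx 1 -> match: F0=2 F1=1 F2=0 F3=0; commitIndex=1
Op 4: append 2 -> log_len=4
Op 5: F3 acks idx 3 -> match: F0=2 F1=1 F2=0 F3=3; commitIndex=2
Op 6: F1 acks idx 4 -> match: F0=2 F1=4 F2=0 F3=3; commitIndex=3
Op 7: F0 acks idx 2 -> match: F0=2 F1=4 F2=0 F3=3; commitIndex=3
Op 8: F0 acks idx 3 -> match: F0=3 F1=4 F2=0 F3=3; commitIndex=3
Op 9: F2 acks idx 2 -> match: F0=3 F1=4 F2=2 F3=3; commitIndex=3
Op 10: F1 acks idx 4 -> match: F0=3 F1=4 F2=2 F3=3; commitIndex=3
Op 11: F1 acks idx 2 -> match: F0=3 F1=4 F2=2 F3=3; commitIndex=3

Answer: 3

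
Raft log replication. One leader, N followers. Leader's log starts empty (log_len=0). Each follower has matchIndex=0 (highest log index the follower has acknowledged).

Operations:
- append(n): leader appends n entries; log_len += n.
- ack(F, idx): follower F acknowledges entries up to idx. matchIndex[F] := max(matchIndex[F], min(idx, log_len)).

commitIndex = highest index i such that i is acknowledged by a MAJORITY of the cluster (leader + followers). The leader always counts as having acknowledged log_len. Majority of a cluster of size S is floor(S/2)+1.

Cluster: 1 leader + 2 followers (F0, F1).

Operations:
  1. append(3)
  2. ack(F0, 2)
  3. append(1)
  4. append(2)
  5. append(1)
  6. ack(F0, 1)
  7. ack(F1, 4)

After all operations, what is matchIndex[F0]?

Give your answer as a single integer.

Answer: 2

Derivation:
Op 1: append 3 -> log_len=3
Op 2: F0 acks idx 2 -> match: F0=2 F1=0; commitIndex=2
Op 3: append 1 -> log_len=4
Op 4: append 2 -> log_len=6
Op 5: append 1 -> log_len=7
Op 6: F0 acks idx 1 -> match: F0=2 F1=0; commitIndex=2
Op 7: F1 acks idx 4 -> match: F0=2 F1=4; commitIndex=4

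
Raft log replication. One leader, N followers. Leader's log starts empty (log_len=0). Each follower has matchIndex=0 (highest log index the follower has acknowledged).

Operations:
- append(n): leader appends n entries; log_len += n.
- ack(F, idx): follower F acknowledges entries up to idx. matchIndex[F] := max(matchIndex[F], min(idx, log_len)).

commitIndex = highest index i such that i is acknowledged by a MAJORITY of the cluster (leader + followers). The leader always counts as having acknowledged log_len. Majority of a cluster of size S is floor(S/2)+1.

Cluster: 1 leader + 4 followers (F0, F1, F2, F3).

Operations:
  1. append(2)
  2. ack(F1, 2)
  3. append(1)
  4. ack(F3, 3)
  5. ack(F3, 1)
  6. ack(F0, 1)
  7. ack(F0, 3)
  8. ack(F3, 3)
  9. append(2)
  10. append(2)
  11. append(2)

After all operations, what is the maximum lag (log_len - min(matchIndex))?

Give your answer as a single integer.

Op 1: append 2 -> log_len=2
Op 2: F1 acks idx 2 -> match: F0=0 F1=2 F2=0 F3=0; commitIndex=0
Op 3: append 1 -> log_len=3
Op 4: F3 acks idx 3 -> match: F0=0 F1=2 F2=0 F3=3; commitIndex=2
Op 5: F3 acks idx 1 -> match: F0=0 F1=2 F2=0 F3=3; commitIndex=2
Op 6: F0 acks idx 1 -> match: F0=1 F1=2 F2=0 F3=3; commitIndex=2
Op 7: F0 acks idx 3 -> match: F0=3 F1=2 F2=0 F3=3; commitIndex=3
Op 8: F3 acks idx 3 -> match: F0=3 F1=2 F2=0 F3=3; commitIndex=3
Op 9: append 2 -> log_len=5
Op 10: append 2 -> log_len=7
Op 11: append 2 -> log_len=9

Answer: 9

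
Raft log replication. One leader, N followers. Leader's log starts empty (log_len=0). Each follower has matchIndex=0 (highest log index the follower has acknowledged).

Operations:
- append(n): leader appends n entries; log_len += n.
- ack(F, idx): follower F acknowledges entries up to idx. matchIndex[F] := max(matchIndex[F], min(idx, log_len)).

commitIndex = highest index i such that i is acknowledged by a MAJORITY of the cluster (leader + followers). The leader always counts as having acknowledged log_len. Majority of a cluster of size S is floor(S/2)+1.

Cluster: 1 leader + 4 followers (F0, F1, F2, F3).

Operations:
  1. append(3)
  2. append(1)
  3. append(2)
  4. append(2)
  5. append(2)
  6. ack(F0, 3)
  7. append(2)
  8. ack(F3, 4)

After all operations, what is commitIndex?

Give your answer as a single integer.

Answer: 3

Derivation:
Op 1: append 3 -> log_len=3
Op 2: append 1 -> log_len=4
Op 3: append 2 -> log_len=6
Op 4: append 2 -> log_len=8
Op 5: append 2 -> log_len=10
Op 6: F0 acks idx 3 -> match: F0=3 F1=0 F2=0 F3=0; commitIndex=0
Op 7: append 2 -> log_len=12
Op 8: F3 acks idx 4 -> match: F0=3 F1=0 F2=0 F3=4; commitIndex=3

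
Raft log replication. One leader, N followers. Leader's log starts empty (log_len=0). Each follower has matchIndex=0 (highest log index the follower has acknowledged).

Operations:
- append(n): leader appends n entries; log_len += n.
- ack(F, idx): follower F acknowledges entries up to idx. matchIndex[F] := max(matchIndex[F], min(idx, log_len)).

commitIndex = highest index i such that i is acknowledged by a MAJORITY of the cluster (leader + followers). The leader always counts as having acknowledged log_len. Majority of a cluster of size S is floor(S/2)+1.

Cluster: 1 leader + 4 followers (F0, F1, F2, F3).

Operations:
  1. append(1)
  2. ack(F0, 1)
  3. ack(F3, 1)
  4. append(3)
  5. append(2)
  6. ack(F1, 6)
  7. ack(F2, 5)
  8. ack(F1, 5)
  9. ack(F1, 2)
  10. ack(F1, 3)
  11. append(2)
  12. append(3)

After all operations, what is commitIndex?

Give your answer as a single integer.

Op 1: append 1 -> log_len=1
Op 2: F0 acks idx 1 -> match: F0=1 F1=0 F2=0 F3=0; commitIndex=0
Op 3: F3 acks idx 1 -> match: F0=1 F1=0 F2=0 F3=1; commitIndex=1
Op 4: append 3 -> log_len=4
Op 5: append 2 -> log_len=6
Op 6: F1 acks idx 6 -> match: F0=1 F1=6 F2=0 F3=1; commitIndex=1
Op 7: F2 acks idx 5 -> match: F0=1 F1=6 F2=5 F3=1; commitIndex=5
Op 8: F1 acks idx 5 -> match: F0=1 F1=6 F2=5 F3=1; commitIndex=5
Op 9: F1 acks idx 2 -> match: F0=1 F1=6 F2=5 F3=1; commitIndex=5
Op 10: F1 acks idx 3 -> match: F0=1 F1=6 F2=5 F3=1; commitIndex=5
Op 11: append 2 -> log_len=8
Op 12: append 3 -> log_len=11

Answer: 5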